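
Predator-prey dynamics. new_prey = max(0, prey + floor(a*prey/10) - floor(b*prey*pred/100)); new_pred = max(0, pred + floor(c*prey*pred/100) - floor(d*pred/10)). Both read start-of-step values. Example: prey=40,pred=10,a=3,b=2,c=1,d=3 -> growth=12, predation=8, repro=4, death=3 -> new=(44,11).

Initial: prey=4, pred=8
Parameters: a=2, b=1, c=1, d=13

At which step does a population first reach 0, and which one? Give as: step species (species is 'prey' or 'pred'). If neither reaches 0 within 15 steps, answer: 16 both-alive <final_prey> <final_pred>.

Step 1: prey: 4+0-0=4; pred: 8+0-10=0
First extinction: pred at step 1

Answer: 1 pred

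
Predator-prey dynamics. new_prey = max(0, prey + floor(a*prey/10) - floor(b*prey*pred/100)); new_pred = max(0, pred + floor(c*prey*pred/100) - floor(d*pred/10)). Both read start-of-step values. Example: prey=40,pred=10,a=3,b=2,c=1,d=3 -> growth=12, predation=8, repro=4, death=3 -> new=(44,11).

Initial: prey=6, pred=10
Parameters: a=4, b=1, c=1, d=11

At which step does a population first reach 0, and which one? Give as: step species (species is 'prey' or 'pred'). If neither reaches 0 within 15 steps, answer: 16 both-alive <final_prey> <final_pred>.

Answer: 1 pred

Derivation:
Step 1: prey: 6+2-0=8; pred: 10+0-11=0
First extinction: pred at step 1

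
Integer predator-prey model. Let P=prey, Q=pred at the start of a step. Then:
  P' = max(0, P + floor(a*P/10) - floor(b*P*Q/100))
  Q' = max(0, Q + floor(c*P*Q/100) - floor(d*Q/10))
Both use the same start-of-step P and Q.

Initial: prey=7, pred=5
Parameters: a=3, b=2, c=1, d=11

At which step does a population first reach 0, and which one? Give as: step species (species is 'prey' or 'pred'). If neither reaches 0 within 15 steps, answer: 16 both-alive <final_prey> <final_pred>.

Answer: 1 pred

Derivation:
Step 1: prey: 7+2-0=9; pred: 5+0-5=0
First extinction: pred at step 1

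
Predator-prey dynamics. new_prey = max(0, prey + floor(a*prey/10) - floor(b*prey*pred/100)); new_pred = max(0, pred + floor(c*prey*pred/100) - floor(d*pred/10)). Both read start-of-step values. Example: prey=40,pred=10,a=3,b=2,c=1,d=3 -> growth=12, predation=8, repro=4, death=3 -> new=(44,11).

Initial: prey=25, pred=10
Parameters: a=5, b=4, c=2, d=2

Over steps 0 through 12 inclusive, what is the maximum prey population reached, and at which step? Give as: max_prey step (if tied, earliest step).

Answer: 27 1

Derivation:
Step 1: prey: 25+12-10=27; pred: 10+5-2=13
Step 2: prey: 27+13-14=26; pred: 13+7-2=18
Step 3: prey: 26+13-18=21; pred: 18+9-3=24
Step 4: prey: 21+10-20=11; pred: 24+10-4=30
Step 5: prey: 11+5-13=3; pred: 30+6-6=30
Step 6: prey: 3+1-3=1; pred: 30+1-6=25
Step 7: prey: 1+0-1=0; pred: 25+0-5=20
Step 8: prey: 0+0-0=0; pred: 20+0-4=16
Step 9: prey: 0+0-0=0; pred: 16+0-3=13
Step 10: prey: 0+0-0=0; pred: 13+0-2=11
Step 11: prey: 0+0-0=0; pred: 11+0-2=9
Step 12: prey: 0+0-0=0; pred: 9+0-1=8
Max prey = 27 at step 1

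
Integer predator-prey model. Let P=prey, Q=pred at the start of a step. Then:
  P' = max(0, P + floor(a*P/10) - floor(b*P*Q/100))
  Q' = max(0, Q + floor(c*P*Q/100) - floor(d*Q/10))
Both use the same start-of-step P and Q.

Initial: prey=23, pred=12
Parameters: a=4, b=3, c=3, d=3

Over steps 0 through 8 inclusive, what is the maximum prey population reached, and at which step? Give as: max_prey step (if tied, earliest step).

Answer: 24 1

Derivation:
Step 1: prey: 23+9-8=24; pred: 12+8-3=17
Step 2: prey: 24+9-12=21; pred: 17+12-5=24
Step 3: prey: 21+8-15=14; pred: 24+15-7=32
Step 4: prey: 14+5-13=6; pred: 32+13-9=36
Step 5: prey: 6+2-6=2; pred: 36+6-10=32
Step 6: prey: 2+0-1=1; pred: 32+1-9=24
Step 7: prey: 1+0-0=1; pred: 24+0-7=17
Step 8: prey: 1+0-0=1; pred: 17+0-5=12
Max prey = 24 at step 1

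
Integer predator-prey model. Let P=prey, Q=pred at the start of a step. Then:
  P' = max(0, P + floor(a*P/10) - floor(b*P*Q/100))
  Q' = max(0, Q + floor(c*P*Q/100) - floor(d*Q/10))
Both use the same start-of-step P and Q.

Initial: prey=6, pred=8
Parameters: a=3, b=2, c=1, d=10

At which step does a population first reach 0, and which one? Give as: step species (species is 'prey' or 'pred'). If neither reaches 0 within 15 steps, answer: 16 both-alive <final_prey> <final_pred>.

Answer: 1 pred

Derivation:
Step 1: prey: 6+1-0=7; pred: 8+0-8=0
First extinction: pred at step 1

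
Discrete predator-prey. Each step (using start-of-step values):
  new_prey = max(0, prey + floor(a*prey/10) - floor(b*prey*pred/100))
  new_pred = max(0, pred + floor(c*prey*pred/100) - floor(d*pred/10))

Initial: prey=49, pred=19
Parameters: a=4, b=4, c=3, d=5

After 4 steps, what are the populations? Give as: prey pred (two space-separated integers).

Step 1: prey: 49+19-37=31; pred: 19+27-9=37
Step 2: prey: 31+12-45=0; pred: 37+34-18=53
Step 3: prey: 0+0-0=0; pred: 53+0-26=27
Step 4: prey: 0+0-0=0; pred: 27+0-13=14

Answer: 0 14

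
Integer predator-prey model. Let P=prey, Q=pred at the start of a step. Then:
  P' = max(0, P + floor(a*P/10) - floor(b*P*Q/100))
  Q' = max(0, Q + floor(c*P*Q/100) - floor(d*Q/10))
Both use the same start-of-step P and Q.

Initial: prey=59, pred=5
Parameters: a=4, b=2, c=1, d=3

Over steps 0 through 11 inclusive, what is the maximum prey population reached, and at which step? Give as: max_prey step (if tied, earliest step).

Answer: 132 4

Derivation:
Step 1: prey: 59+23-5=77; pred: 5+2-1=6
Step 2: prey: 77+30-9=98; pred: 6+4-1=9
Step 3: prey: 98+39-17=120; pred: 9+8-2=15
Step 4: prey: 120+48-36=132; pred: 15+18-4=29
Step 5: prey: 132+52-76=108; pred: 29+38-8=59
Step 6: prey: 108+43-127=24; pred: 59+63-17=105
Step 7: prey: 24+9-50=0; pred: 105+25-31=99
Step 8: prey: 0+0-0=0; pred: 99+0-29=70
Step 9: prey: 0+0-0=0; pred: 70+0-21=49
Step 10: prey: 0+0-0=0; pred: 49+0-14=35
Step 11: prey: 0+0-0=0; pred: 35+0-10=25
Max prey = 132 at step 4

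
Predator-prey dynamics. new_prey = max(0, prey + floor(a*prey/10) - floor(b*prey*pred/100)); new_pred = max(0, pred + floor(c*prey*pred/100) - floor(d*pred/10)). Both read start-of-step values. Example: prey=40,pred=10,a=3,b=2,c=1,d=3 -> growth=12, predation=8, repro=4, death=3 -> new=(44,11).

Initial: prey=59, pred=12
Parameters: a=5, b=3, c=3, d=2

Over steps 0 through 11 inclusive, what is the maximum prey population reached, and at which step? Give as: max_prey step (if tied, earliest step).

Answer: 67 1

Derivation:
Step 1: prey: 59+29-21=67; pred: 12+21-2=31
Step 2: prey: 67+33-62=38; pred: 31+62-6=87
Step 3: prey: 38+19-99=0; pred: 87+99-17=169
Step 4: prey: 0+0-0=0; pred: 169+0-33=136
Step 5: prey: 0+0-0=0; pred: 136+0-27=109
Step 6: prey: 0+0-0=0; pred: 109+0-21=88
Step 7: prey: 0+0-0=0; pred: 88+0-17=71
Step 8: prey: 0+0-0=0; pred: 71+0-14=57
Step 9: prey: 0+0-0=0; pred: 57+0-11=46
Step 10: prey: 0+0-0=0; pred: 46+0-9=37
Step 11: prey: 0+0-0=0; pred: 37+0-7=30
Max prey = 67 at step 1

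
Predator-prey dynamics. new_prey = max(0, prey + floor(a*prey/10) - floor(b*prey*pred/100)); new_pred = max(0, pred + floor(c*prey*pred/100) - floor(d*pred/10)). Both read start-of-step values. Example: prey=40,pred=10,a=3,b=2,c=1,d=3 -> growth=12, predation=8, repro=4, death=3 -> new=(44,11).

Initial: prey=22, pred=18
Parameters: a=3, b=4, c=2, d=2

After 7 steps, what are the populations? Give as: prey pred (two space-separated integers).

Step 1: prey: 22+6-15=13; pred: 18+7-3=22
Step 2: prey: 13+3-11=5; pred: 22+5-4=23
Step 3: prey: 5+1-4=2; pred: 23+2-4=21
Step 4: prey: 2+0-1=1; pred: 21+0-4=17
Step 5: prey: 1+0-0=1; pred: 17+0-3=14
Step 6: prey: 1+0-0=1; pred: 14+0-2=12
Step 7: prey: 1+0-0=1; pred: 12+0-2=10

Answer: 1 10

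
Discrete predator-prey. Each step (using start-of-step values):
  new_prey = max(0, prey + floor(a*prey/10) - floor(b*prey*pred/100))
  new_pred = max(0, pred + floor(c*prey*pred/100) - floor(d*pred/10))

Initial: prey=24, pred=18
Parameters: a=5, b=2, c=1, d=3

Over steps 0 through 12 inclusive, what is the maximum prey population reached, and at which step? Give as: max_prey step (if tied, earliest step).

Step 1: prey: 24+12-8=28; pred: 18+4-5=17
Step 2: prey: 28+14-9=33; pred: 17+4-5=16
Step 3: prey: 33+16-10=39; pred: 16+5-4=17
Step 4: prey: 39+19-13=45; pred: 17+6-5=18
Step 5: prey: 45+22-16=51; pred: 18+8-5=21
Step 6: prey: 51+25-21=55; pred: 21+10-6=25
Step 7: prey: 55+27-27=55; pred: 25+13-7=31
Step 8: prey: 55+27-34=48; pred: 31+17-9=39
Step 9: prey: 48+24-37=35; pred: 39+18-11=46
Step 10: prey: 35+17-32=20; pred: 46+16-13=49
Step 11: prey: 20+10-19=11; pred: 49+9-14=44
Step 12: prey: 11+5-9=7; pred: 44+4-13=35
Max prey = 55 at step 6

Answer: 55 6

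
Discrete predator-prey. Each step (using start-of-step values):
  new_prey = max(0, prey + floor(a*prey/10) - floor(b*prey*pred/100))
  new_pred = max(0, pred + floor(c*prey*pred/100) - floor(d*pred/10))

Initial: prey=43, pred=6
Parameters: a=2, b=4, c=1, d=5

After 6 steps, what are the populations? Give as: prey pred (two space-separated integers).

Answer: 41 5

Derivation:
Step 1: prey: 43+8-10=41; pred: 6+2-3=5
Step 2: prey: 41+8-8=41; pred: 5+2-2=5
Step 3: prey: 41+8-8=41; pred: 5+2-2=5
Step 4: prey: 41+8-8=41; pred: 5+2-2=5
Step 5: prey: 41+8-8=41; pred: 5+2-2=5
Step 6: prey: 41+8-8=41; pred: 5+2-2=5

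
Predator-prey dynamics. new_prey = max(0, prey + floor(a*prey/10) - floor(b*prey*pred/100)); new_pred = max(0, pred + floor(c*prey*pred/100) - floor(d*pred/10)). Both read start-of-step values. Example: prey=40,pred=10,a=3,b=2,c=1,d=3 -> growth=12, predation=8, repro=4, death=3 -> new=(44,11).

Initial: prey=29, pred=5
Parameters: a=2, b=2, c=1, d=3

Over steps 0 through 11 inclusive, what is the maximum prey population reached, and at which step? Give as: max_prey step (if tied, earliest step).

Step 1: prey: 29+5-2=32; pred: 5+1-1=5
Step 2: prey: 32+6-3=35; pred: 5+1-1=5
Step 3: prey: 35+7-3=39; pred: 5+1-1=5
Step 4: prey: 39+7-3=43; pred: 5+1-1=5
Step 5: prey: 43+8-4=47; pred: 5+2-1=6
Step 6: prey: 47+9-5=51; pred: 6+2-1=7
Step 7: prey: 51+10-7=54; pred: 7+3-2=8
Step 8: prey: 54+10-8=56; pred: 8+4-2=10
Step 9: prey: 56+11-11=56; pred: 10+5-3=12
Step 10: prey: 56+11-13=54; pred: 12+6-3=15
Step 11: prey: 54+10-16=48; pred: 15+8-4=19
Max prey = 56 at step 8

Answer: 56 8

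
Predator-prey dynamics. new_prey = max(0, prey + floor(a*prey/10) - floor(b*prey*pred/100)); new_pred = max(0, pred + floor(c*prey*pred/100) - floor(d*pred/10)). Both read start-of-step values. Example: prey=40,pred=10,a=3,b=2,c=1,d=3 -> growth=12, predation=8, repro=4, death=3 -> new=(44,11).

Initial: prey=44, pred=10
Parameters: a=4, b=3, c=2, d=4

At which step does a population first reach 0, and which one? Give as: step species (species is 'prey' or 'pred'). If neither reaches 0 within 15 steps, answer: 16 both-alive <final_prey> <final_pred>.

Step 1: prey: 44+17-13=48; pred: 10+8-4=14
Step 2: prey: 48+19-20=47; pred: 14+13-5=22
Step 3: prey: 47+18-31=34; pred: 22+20-8=34
Step 4: prey: 34+13-34=13; pred: 34+23-13=44
Step 5: prey: 13+5-17=1; pred: 44+11-17=38
Step 6: prey: 1+0-1=0; pred: 38+0-15=23
First extinction: prey at step 6

Answer: 6 prey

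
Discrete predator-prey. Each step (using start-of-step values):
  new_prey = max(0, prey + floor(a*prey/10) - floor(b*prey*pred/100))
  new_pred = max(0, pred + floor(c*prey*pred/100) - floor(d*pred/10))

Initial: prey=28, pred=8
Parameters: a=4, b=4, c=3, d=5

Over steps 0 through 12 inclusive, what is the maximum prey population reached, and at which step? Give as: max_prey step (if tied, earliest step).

Step 1: prey: 28+11-8=31; pred: 8+6-4=10
Step 2: prey: 31+12-12=31; pred: 10+9-5=14
Step 3: prey: 31+12-17=26; pred: 14+13-7=20
Step 4: prey: 26+10-20=16; pred: 20+15-10=25
Step 5: prey: 16+6-16=6; pred: 25+12-12=25
Step 6: prey: 6+2-6=2; pred: 25+4-12=17
Step 7: prey: 2+0-1=1; pred: 17+1-8=10
Step 8: prey: 1+0-0=1; pred: 10+0-5=5
Step 9: prey: 1+0-0=1; pred: 5+0-2=3
Step 10: prey: 1+0-0=1; pred: 3+0-1=2
Step 11: prey: 1+0-0=1; pred: 2+0-1=1
Step 12: prey: 1+0-0=1; pred: 1+0-0=1
Max prey = 31 at step 1

Answer: 31 1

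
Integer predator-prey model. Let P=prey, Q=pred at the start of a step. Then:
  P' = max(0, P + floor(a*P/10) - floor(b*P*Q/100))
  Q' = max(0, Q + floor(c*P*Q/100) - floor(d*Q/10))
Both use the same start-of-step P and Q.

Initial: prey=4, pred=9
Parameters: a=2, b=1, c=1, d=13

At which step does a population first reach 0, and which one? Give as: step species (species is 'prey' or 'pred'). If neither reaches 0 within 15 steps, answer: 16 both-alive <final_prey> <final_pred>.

Step 1: prey: 4+0-0=4; pred: 9+0-11=0
First extinction: pred at step 1

Answer: 1 pred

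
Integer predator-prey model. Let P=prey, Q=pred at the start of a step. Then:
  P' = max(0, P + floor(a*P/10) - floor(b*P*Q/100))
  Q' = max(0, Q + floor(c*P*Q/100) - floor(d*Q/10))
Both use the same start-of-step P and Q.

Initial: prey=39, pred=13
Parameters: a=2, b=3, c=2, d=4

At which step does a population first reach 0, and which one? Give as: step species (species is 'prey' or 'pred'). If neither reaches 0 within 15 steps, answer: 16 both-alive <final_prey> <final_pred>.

Step 1: prey: 39+7-15=31; pred: 13+10-5=18
Step 2: prey: 31+6-16=21; pred: 18+11-7=22
Step 3: prey: 21+4-13=12; pred: 22+9-8=23
Step 4: prey: 12+2-8=6; pred: 23+5-9=19
Step 5: prey: 6+1-3=4; pred: 19+2-7=14
Step 6: prey: 4+0-1=3; pred: 14+1-5=10
Step 7: prey: 3+0-0=3; pred: 10+0-4=6
Step 8: prey: 3+0-0=3; pred: 6+0-2=4
Step 9: prey: 3+0-0=3; pred: 4+0-1=3
Step 10: prey: 3+0-0=3; pred: 3+0-1=2
Step 11: prey: 3+0-0=3; pred: 2+0-0=2
Steps 12-15: state stable at prey=3, pred=2 (no change)
No extinction within 15 steps

Answer: 16 both-alive 3 2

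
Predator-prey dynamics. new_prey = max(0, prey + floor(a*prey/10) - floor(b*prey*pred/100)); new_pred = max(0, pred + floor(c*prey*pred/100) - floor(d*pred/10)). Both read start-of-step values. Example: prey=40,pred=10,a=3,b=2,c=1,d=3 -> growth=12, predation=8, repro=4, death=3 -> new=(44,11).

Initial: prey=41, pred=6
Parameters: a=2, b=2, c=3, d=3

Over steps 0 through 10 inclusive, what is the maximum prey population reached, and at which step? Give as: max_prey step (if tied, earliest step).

Answer: 45 1

Derivation:
Step 1: prey: 41+8-4=45; pred: 6+7-1=12
Step 2: prey: 45+9-10=44; pred: 12+16-3=25
Step 3: prey: 44+8-22=30; pred: 25+33-7=51
Step 4: prey: 30+6-30=6; pred: 51+45-15=81
Step 5: prey: 6+1-9=0; pred: 81+14-24=71
Step 6: prey: 0+0-0=0; pred: 71+0-21=50
Step 7: prey: 0+0-0=0; pred: 50+0-15=35
Step 8: prey: 0+0-0=0; pred: 35+0-10=25
Step 9: prey: 0+0-0=0; pred: 25+0-7=18
Step 10: prey: 0+0-0=0; pred: 18+0-5=13
Max prey = 45 at step 1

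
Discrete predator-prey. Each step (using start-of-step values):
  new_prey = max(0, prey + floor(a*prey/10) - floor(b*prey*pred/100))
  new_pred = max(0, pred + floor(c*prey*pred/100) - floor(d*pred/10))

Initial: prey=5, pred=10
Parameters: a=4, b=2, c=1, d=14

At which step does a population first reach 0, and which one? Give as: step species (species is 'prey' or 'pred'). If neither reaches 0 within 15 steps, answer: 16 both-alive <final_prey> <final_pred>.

Step 1: prey: 5+2-1=6; pred: 10+0-14=0
First extinction: pred at step 1

Answer: 1 pred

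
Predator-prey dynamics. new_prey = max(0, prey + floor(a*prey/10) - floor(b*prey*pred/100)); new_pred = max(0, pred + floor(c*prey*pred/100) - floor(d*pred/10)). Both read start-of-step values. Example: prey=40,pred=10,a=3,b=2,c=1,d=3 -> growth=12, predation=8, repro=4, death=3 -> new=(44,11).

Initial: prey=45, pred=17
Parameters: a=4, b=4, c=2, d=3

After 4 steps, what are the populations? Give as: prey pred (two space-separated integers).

Answer: 0 24

Derivation:
Step 1: prey: 45+18-30=33; pred: 17+15-5=27
Step 2: prey: 33+13-35=11; pred: 27+17-8=36
Step 3: prey: 11+4-15=0; pred: 36+7-10=33
Step 4: prey: 0+0-0=0; pred: 33+0-9=24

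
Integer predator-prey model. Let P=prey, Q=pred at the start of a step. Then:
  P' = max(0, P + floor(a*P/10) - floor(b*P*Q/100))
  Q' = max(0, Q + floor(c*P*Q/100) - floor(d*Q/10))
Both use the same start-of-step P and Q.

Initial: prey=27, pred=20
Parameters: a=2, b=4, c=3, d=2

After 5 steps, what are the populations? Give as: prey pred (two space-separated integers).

Answer: 0 20

Derivation:
Step 1: prey: 27+5-21=11; pred: 20+16-4=32
Step 2: prey: 11+2-14=0; pred: 32+10-6=36
Step 3: prey: 0+0-0=0; pred: 36+0-7=29
Step 4: prey: 0+0-0=0; pred: 29+0-5=24
Step 5: prey: 0+0-0=0; pred: 24+0-4=20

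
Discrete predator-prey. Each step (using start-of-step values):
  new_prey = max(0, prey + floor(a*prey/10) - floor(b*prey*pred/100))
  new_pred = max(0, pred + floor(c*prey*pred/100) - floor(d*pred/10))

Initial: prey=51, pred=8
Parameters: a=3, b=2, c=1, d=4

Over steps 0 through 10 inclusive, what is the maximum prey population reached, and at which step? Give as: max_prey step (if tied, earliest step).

Step 1: prey: 51+15-8=58; pred: 8+4-3=9
Step 2: prey: 58+17-10=65; pred: 9+5-3=11
Step 3: prey: 65+19-14=70; pred: 11+7-4=14
Step 4: prey: 70+21-19=72; pred: 14+9-5=18
Step 5: prey: 72+21-25=68; pred: 18+12-7=23
Step 6: prey: 68+20-31=57; pred: 23+15-9=29
Step 7: prey: 57+17-33=41; pred: 29+16-11=34
Step 8: prey: 41+12-27=26; pred: 34+13-13=34
Step 9: prey: 26+7-17=16; pred: 34+8-13=29
Step 10: prey: 16+4-9=11; pred: 29+4-11=22
Max prey = 72 at step 4

Answer: 72 4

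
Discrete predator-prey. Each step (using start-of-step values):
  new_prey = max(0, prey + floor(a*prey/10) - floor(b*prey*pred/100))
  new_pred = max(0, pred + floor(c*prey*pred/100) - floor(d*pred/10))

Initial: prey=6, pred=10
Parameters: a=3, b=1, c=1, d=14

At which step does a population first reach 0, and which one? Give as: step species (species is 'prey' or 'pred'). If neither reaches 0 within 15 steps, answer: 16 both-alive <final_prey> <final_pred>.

Step 1: prey: 6+1-0=7; pred: 10+0-14=0
First extinction: pred at step 1

Answer: 1 pred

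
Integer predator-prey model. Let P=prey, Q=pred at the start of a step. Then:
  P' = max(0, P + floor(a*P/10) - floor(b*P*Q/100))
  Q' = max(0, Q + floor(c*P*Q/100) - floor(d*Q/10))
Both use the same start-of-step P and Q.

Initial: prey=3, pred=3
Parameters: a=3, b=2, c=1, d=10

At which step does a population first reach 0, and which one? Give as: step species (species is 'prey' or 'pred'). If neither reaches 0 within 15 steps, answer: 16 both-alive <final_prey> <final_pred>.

Answer: 1 pred

Derivation:
Step 1: prey: 3+0-0=3; pred: 3+0-3=0
First extinction: pred at step 1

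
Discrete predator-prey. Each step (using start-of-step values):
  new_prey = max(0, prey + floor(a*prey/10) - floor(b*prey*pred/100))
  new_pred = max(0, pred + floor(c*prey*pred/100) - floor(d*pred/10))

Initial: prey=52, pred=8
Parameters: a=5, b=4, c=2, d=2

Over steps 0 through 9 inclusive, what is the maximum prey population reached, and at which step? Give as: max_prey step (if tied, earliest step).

Answer: 62 1

Derivation:
Step 1: prey: 52+26-16=62; pred: 8+8-1=15
Step 2: prey: 62+31-37=56; pred: 15+18-3=30
Step 3: prey: 56+28-67=17; pred: 30+33-6=57
Step 4: prey: 17+8-38=0; pred: 57+19-11=65
Step 5: prey: 0+0-0=0; pred: 65+0-13=52
Step 6: prey: 0+0-0=0; pred: 52+0-10=42
Step 7: prey: 0+0-0=0; pred: 42+0-8=34
Step 8: prey: 0+0-0=0; pred: 34+0-6=28
Step 9: prey: 0+0-0=0; pred: 28+0-5=23
Max prey = 62 at step 1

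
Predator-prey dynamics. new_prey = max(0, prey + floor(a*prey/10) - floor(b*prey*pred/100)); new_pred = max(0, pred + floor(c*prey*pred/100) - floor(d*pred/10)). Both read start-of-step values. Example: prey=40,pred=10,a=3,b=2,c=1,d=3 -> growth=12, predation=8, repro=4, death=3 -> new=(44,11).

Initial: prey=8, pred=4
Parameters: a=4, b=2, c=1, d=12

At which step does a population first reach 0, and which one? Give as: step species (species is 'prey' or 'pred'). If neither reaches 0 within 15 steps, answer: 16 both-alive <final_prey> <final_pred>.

Answer: 1 pred

Derivation:
Step 1: prey: 8+3-0=11; pred: 4+0-4=0
First extinction: pred at step 1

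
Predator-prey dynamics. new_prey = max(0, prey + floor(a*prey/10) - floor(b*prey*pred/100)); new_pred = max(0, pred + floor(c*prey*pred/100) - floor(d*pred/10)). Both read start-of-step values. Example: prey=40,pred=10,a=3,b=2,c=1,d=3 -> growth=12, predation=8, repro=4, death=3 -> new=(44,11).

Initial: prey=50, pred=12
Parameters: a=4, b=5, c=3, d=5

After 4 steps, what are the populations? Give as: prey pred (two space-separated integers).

Answer: 0 15

Derivation:
Step 1: prey: 50+20-30=40; pred: 12+18-6=24
Step 2: prey: 40+16-48=8; pred: 24+28-12=40
Step 3: prey: 8+3-16=0; pred: 40+9-20=29
Step 4: prey: 0+0-0=0; pred: 29+0-14=15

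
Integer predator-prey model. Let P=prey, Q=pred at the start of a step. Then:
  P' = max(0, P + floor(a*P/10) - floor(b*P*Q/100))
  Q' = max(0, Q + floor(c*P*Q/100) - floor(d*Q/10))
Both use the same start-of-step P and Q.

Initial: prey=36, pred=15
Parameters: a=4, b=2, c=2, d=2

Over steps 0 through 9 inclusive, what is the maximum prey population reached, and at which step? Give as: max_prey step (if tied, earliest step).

Step 1: prey: 36+14-10=40; pred: 15+10-3=22
Step 2: prey: 40+16-17=39; pred: 22+17-4=35
Step 3: prey: 39+15-27=27; pred: 35+27-7=55
Step 4: prey: 27+10-29=8; pred: 55+29-11=73
Step 5: prey: 8+3-11=0; pred: 73+11-14=70
Step 6: prey: 0+0-0=0; pred: 70+0-14=56
Step 7: prey: 0+0-0=0; pred: 56+0-11=45
Step 8: prey: 0+0-0=0; pred: 45+0-9=36
Step 9: prey: 0+0-0=0; pred: 36+0-7=29
Max prey = 40 at step 1

Answer: 40 1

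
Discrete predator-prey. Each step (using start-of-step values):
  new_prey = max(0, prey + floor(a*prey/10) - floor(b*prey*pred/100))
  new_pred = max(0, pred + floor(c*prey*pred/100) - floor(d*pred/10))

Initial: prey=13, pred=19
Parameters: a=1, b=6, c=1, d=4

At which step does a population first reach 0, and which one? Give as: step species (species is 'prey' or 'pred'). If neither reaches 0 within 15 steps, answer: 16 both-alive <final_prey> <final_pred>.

Answer: 1 prey

Derivation:
Step 1: prey: 13+1-14=0; pred: 19+2-7=14
First extinction: prey at step 1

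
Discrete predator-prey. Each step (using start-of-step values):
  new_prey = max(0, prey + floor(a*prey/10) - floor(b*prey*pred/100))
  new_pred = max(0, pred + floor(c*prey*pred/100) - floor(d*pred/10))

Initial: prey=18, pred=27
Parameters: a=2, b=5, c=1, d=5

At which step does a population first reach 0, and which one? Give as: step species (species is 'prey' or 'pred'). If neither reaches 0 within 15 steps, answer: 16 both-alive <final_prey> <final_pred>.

Answer: 1 prey

Derivation:
Step 1: prey: 18+3-24=0; pred: 27+4-13=18
First extinction: prey at step 1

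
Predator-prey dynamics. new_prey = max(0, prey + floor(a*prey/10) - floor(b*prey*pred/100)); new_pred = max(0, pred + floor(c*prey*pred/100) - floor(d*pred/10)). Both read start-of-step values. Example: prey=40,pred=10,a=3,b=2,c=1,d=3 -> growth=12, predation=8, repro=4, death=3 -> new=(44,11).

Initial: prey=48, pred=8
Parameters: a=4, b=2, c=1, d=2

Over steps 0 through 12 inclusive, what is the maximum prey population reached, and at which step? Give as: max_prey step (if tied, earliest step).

Step 1: prey: 48+19-7=60; pred: 8+3-1=10
Step 2: prey: 60+24-12=72; pred: 10+6-2=14
Step 3: prey: 72+28-20=80; pred: 14+10-2=22
Step 4: prey: 80+32-35=77; pred: 22+17-4=35
Step 5: prey: 77+30-53=54; pred: 35+26-7=54
Step 6: prey: 54+21-58=17; pred: 54+29-10=73
Step 7: prey: 17+6-24=0; pred: 73+12-14=71
Step 8: prey: 0+0-0=0; pred: 71+0-14=57
Step 9: prey: 0+0-0=0; pred: 57+0-11=46
Step 10: prey: 0+0-0=0; pred: 46+0-9=37
Step 11: prey: 0+0-0=0; pred: 37+0-7=30
Step 12: prey: 0+0-0=0; pred: 30+0-6=24
Max prey = 80 at step 3

Answer: 80 3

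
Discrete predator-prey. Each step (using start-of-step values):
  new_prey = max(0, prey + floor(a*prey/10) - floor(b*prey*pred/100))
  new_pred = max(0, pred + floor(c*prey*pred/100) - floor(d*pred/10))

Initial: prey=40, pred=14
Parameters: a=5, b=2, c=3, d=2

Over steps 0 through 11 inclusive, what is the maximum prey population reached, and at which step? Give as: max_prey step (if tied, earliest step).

Step 1: prey: 40+20-11=49; pred: 14+16-2=28
Step 2: prey: 49+24-27=46; pred: 28+41-5=64
Step 3: prey: 46+23-58=11; pred: 64+88-12=140
Step 4: prey: 11+5-30=0; pred: 140+46-28=158
Step 5: prey: 0+0-0=0; pred: 158+0-31=127
Step 6: prey: 0+0-0=0; pred: 127+0-25=102
Step 7: prey: 0+0-0=0; pred: 102+0-20=82
Step 8: prey: 0+0-0=0; pred: 82+0-16=66
Step 9: prey: 0+0-0=0; pred: 66+0-13=53
Step 10: prey: 0+0-0=0; pred: 53+0-10=43
Step 11: prey: 0+0-0=0; pred: 43+0-8=35
Max prey = 49 at step 1

Answer: 49 1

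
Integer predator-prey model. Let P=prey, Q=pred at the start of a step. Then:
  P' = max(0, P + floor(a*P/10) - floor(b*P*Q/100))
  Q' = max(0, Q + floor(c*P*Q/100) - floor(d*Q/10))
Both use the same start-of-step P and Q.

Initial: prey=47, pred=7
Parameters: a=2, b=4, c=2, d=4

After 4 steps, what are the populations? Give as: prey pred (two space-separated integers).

Answer: 7 19

Derivation:
Step 1: prey: 47+9-13=43; pred: 7+6-2=11
Step 2: prey: 43+8-18=33; pred: 11+9-4=16
Step 3: prey: 33+6-21=18; pred: 16+10-6=20
Step 4: prey: 18+3-14=7; pred: 20+7-8=19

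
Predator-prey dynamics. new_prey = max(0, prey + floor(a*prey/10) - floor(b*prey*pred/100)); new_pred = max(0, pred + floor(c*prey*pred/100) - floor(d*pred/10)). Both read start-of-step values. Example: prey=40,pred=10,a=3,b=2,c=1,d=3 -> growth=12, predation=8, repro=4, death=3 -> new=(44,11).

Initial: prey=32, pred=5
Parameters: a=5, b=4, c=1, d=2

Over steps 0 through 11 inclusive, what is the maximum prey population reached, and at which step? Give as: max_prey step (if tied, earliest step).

Step 1: prey: 32+16-6=42; pred: 5+1-1=5
Step 2: prey: 42+21-8=55; pred: 5+2-1=6
Step 3: prey: 55+27-13=69; pred: 6+3-1=8
Step 4: prey: 69+34-22=81; pred: 8+5-1=12
Step 5: prey: 81+40-38=83; pred: 12+9-2=19
Step 6: prey: 83+41-63=61; pred: 19+15-3=31
Step 7: prey: 61+30-75=16; pred: 31+18-6=43
Step 8: prey: 16+8-27=0; pred: 43+6-8=41
Step 9: prey: 0+0-0=0; pred: 41+0-8=33
Step 10: prey: 0+0-0=0; pred: 33+0-6=27
Step 11: prey: 0+0-0=0; pred: 27+0-5=22
Max prey = 83 at step 5

Answer: 83 5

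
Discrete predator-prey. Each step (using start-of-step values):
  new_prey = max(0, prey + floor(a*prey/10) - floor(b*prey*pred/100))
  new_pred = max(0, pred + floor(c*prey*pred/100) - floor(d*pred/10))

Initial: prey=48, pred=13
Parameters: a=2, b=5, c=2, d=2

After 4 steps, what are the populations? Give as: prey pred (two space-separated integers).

Answer: 0 20

Derivation:
Step 1: prey: 48+9-31=26; pred: 13+12-2=23
Step 2: prey: 26+5-29=2; pred: 23+11-4=30
Step 3: prey: 2+0-3=0; pred: 30+1-6=25
Step 4: prey: 0+0-0=0; pred: 25+0-5=20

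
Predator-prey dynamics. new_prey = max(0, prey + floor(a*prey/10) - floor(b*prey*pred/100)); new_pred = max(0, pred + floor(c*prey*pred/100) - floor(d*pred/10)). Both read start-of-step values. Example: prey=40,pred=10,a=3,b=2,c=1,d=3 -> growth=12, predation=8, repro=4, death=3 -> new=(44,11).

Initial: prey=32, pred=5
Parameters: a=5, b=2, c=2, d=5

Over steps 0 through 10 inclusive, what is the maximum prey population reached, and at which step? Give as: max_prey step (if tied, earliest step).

Answer: 105 4

Derivation:
Step 1: prey: 32+16-3=45; pred: 5+3-2=6
Step 2: prey: 45+22-5=62; pred: 6+5-3=8
Step 3: prey: 62+31-9=84; pred: 8+9-4=13
Step 4: prey: 84+42-21=105; pred: 13+21-6=28
Step 5: prey: 105+52-58=99; pred: 28+58-14=72
Step 6: prey: 99+49-142=6; pred: 72+142-36=178
Step 7: prey: 6+3-21=0; pred: 178+21-89=110
Step 8: prey: 0+0-0=0; pred: 110+0-55=55
Step 9: prey: 0+0-0=0; pred: 55+0-27=28
Step 10: prey: 0+0-0=0; pred: 28+0-14=14
Max prey = 105 at step 4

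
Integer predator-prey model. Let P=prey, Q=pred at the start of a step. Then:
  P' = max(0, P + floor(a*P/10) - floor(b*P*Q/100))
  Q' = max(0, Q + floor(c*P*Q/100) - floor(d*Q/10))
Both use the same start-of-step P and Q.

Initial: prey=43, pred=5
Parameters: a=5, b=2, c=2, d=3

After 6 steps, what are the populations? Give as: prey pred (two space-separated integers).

Answer: 0 146

Derivation:
Step 1: prey: 43+21-4=60; pred: 5+4-1=8
Step 2: prey: 60+30-9=81; pred: 8+9-2=15
Step 3: prey: 81+40-24=97; pred: 15+24-4=35
Step 4: prey: 97+48-67=78; pred: 35+67-10=92
Step 5: prey: 78+39-143=0; pred: 92+143-27=208
Step 6: prey: 0+0-0=0; pred: 208+0-62=146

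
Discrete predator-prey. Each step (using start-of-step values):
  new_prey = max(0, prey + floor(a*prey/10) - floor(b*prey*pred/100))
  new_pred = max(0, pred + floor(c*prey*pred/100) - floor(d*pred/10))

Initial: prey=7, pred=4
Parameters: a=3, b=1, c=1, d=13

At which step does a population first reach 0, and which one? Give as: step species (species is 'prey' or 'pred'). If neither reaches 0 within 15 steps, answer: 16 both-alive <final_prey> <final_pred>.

Answer: 1 pred

Derivation:
Step 1: prey: 7+2-0=9; pred: 4+0-5=0
First extinction: pred at step 1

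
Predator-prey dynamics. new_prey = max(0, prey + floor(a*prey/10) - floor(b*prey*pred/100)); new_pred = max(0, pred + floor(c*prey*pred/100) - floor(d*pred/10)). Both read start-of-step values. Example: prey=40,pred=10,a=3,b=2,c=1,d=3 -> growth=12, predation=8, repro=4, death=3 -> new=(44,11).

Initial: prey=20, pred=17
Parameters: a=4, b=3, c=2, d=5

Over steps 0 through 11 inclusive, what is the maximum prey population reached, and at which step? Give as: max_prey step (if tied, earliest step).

Step 1: prey: 20+8-10=18; pred: 17+6-8=15
Step 2: prey: 18+7-8=17; pred: 15+5-7=13
Step 3: prey: 17+6-6=17; pred: 13+4-6=11
Step 4: prey: 17+6-5=18; pred: 11+3-5=9
Step 5: prey: 18+7-4=21; pred: 9+3-4=8
Step 6: prey: 21+8-5=24; pred: 8+3-4=7
Step 7: prey: 24+9-5=28; pred: 7+3-3=7
Step 8: prey: 28+11-5=34; pred: 7+3-3=7
Step 9: prey: 34+13-7=40; pred: 7+4-3=8
Step 10: prey: 40+16-9=47; pred: 8+6-4=10
Step 11: prey: 47+18-14=51; pred: 10+9-5=14
Max prey = 51 at step 11

Answer: 51 11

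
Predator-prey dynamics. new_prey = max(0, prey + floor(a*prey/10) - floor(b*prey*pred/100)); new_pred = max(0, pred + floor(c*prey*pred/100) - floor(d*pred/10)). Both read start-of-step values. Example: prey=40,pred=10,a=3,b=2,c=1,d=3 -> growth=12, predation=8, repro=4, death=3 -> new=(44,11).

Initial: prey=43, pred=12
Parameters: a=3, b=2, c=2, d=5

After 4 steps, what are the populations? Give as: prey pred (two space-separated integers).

Step 1: prey: 43+12-10=45; pred: 12+10-6=16
Step 2: prey: 45+13-14=44; pred: 16+14-8=22
Step 3: prey: 44+13-19=38; pred: 22+19-11=30
Step 4: prey: 38+11-22=27; pred: 30+22-15=37

Answer: 27 37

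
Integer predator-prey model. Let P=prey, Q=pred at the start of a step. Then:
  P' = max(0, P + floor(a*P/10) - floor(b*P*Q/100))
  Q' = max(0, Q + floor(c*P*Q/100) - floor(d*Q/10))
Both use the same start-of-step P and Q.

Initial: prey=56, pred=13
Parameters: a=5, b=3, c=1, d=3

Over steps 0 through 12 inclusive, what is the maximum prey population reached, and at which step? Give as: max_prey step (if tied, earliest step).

Answer: 63 1

Derivation:
Step 1: prey: 56+28-21=63; pred: 13+7-3=17
Step 2: prey: 63+31-32=62; pred: 17+10-5=22
Step 3: prey: 62+31-40=53; pred: 22+13-6=29
Step 4: prey: 53+26-46=33; pred: 29+15-8=36
Step 5: prey: 33+16-35=14; pred: 36+11-10=37
Step 6: prey: 14+7-15=6; pred: 37+5-11=31
Step 7: prey: 6+3-5=4; pred: 31+1-9=23
Step 8: prey: 4+2-2=4; pred: 23+0-6=17
Step 9: prey: 4+2-2=4; pred: 17+0-5=12
Step 10: prey: 4+2-1=5; pred: 12+0-3=9
Step 11: prey: 5+2-1=6; pred: 9+0-2=7
Step 12: prey: 6+3-1=8; pred: 7+0-2=5
Max prey = 63 at step 1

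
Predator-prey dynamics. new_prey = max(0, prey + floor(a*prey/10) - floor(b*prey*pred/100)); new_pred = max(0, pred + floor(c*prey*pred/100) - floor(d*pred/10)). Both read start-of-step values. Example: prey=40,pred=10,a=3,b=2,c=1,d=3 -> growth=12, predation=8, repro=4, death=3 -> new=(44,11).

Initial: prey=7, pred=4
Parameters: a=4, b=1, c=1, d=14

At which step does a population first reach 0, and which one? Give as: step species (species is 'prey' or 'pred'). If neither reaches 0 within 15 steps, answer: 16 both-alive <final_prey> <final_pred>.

Step 1: prey: 7+2-0=9; pred: 4+0-5=0
First extinction: pred at step 1

Answer: 1 pred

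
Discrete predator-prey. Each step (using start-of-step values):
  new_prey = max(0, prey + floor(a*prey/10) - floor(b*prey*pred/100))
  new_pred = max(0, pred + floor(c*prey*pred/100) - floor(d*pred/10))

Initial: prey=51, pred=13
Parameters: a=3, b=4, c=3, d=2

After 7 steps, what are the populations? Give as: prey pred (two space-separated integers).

Step 1: prey: 51+15-26=40; pred: 13+19-2=30
Step 2: prey: 40+12-48=4; pred: 30+36-6=60
Step 3: prey: 4+1-9=0; pred: 60+7-12=55
Step 4: prey: 0+0-0=0; pred: 55+0-11=44
Step 5: prey: 0+0-0=0; pred: 44+0-8=36
Step 6: prey: 0+0-0=0; pred: 36+0-7=29
Step 7: prey: 0+0-0=0; pred: 29+0-5=24

Answer: 0 24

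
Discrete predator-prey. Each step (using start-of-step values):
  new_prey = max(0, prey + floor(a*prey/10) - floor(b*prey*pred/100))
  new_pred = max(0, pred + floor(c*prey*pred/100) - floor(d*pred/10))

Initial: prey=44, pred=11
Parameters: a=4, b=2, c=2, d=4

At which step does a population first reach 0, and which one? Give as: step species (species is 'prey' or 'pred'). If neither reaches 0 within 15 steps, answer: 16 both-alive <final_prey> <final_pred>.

Step 1: prey: 44+17-9=52; pred: 11+9-4=16
Step 2: prey: 52+20-16=56; pred: 16+16-6=26
Step 3: prey: 56+22-29=49; pred: 26+29-10=45
Step 4: prey: 49+19-44=24; pred: 45+44-18=71
Step 5: prey: 24+9-34=0; pred: 71+34-28=77
First extinction: prey at step 5

Answer: 5 prey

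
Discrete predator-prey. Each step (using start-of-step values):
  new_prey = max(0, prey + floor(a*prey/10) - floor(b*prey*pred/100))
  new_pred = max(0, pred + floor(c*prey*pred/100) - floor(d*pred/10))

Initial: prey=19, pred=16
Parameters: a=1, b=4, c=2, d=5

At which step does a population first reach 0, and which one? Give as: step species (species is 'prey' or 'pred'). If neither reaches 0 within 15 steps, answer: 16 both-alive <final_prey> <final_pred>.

Step 1: prey: 19+1-12=8; pred: 16+6-8=14
Step 2: prey: 8+0-4=4; pred: 14+2-7=9
Step 3: prey: 4+0-1=3; pred: 9+0-4=5
Step 4: prey: 3+0-0=3; pred: 5+0-2=3
Step 5: prey: 3+0-0=3; pred: 3+0-1=2
Step 6: prey: 3+0-0=3; pred: 2+0-1=1
Step 7: prey: 3+0-0=3; pred: 1+0-0=1
Steps 8-15: state stable at prey=3, pred=1 (no change)
No extinction within 15 steps

Answer: 16 both-alive 3 1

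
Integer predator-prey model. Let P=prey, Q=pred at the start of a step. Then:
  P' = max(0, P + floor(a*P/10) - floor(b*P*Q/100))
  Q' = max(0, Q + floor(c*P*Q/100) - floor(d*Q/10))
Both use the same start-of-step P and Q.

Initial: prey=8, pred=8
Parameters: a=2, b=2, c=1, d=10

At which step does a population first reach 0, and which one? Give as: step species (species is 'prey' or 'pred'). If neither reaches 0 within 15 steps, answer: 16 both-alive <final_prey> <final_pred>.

Answer: 1 pred

Derivation:
Step 1: prey: 8+1-1=8; pred: 8+0-8=0
First extinction: pred at step 1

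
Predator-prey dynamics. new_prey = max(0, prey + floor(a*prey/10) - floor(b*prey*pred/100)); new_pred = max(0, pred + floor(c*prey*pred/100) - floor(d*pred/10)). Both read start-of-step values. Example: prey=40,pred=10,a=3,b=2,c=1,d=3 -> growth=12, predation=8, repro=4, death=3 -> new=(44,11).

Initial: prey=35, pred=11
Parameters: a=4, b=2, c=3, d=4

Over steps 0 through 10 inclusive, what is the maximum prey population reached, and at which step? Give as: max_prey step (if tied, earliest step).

Answer: 43 2

Derivation:
Step 1: prey: 35+14-7=42; pred: 11+11-4=18
Step 2: prey: 42+16-15=43; pred: 18+22-7=33
Step 3: prey: 43+17-28=32; pred: 33+42-13=62
Step 4: prey: 32+12-39=5; pred: 62+59-24=97
Step 5: prey: 5+2-9=0; pred: 97+14-38=73
Step 6: prey: 0+0-0=0; pred: 73+0-29=44
Step 7: prey: 0+0-0=0; pred: 44+0-17=27
Step 8: prey: 0+0-0=0; pred: 27+0-10=17
Step 9: prey: 0+0-0=0; pred: 17+0-6=11
Step 10: prey: 0+0-0=0; pred: 11+0-4=7
Max prey = 43 at step 2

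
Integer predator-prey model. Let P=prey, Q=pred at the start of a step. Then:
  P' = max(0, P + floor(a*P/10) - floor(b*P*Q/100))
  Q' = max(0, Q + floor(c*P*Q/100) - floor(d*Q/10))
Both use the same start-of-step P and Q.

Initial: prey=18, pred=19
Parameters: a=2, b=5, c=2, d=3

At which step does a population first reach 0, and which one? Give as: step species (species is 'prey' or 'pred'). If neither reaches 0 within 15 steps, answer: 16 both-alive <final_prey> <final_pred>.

Answer: 2 prey

Derivation:
Step 1: prey: 18+3-17=4; pred: 19+6-5=20
Step 2: prey: 4+0-4=0; pred: 20+1-6=15
First extinction: prey at step 2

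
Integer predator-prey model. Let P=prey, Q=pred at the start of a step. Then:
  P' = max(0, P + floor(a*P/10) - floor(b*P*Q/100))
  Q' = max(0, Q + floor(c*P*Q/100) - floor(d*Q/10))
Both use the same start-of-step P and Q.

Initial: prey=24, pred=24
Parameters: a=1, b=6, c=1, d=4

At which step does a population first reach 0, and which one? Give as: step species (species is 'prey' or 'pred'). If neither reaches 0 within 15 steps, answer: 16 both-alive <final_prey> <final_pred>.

Step 1: prey: 24+2-34=0; pred: 24+5-9=20
First extinction: prey at step 1

Answer: 1 prey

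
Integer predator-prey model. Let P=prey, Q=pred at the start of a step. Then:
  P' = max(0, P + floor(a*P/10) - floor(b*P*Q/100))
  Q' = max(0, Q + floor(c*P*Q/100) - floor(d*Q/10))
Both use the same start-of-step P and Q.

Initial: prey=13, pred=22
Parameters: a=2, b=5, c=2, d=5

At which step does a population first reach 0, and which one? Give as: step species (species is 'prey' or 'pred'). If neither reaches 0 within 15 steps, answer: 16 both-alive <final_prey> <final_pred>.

Step 1: prey: 13+2-14=1; pred: 22+5-11=16
Step 2: prey: 1+0-0=1; pred: 16+0-8=8
Step 3: prey: 1+0-0=1; pred: 8+0-4=4
Step 4: prey: 1+0-0=1; pred: 4+0-2=2
Step 5: prey: 1+0-0=1; pred: 2+0-1=1
Step 6: prey: 1+0-0=1; pred: 1+0-0=1
Steps 7-15: state stable at prey=1, pred=1 (no change)
No extinction within 15 steps

Answer: 16 both-alive 1 1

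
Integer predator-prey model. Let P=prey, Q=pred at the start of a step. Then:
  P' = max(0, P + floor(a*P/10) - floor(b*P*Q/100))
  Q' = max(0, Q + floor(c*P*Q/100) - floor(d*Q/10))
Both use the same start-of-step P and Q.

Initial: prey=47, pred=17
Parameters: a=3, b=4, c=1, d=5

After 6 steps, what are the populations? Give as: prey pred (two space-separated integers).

Answer: 22 2

Derivation:
Step 1: prey: 47+14-31=30; pred: 17+7-8=16
Step 2: prey: 30+9-19=20; pred: 16+4-8=12
Step 3: prey: 20+6-9=17; pred: 12+2-6=8
Step 4: prey: 17+5-5=17; pred: 8+1-4=5
Step 5: prey: 17+5-3=19; pred: 5+0-2=3
Step 6: prey: 19+5-2=22; pred: 3+0-1=2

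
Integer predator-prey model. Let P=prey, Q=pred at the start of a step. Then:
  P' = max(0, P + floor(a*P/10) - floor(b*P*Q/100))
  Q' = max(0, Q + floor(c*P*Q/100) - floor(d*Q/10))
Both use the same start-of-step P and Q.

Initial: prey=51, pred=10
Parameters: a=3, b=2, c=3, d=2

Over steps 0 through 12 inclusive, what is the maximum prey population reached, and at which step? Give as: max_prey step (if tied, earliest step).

Step 1: prey: 51+15-10=56; pred: 10+15-2=23
Step 2: prey: 56+16-25=47; pred: 23+38-4=57
Step 3: prey: 47+14-53=8; pred: 57+80-11=126
Step 4: prey: 8+2-20=0; pred: 126+30-25=131
Step 5: prey: 0+0-0=0; pred: 131+0-26=105
Step 6: prey: 0+0-0=0; pred: 105+0-21=84
Step 7: prey: 0+0-0=0; pred: 84+0-16=68
Step 8: prey: 0+0-0=0; pred: 68+0-13=55
Step 9: prey: 0+0-0=0; pred: 55+0-11=44
Step 10: prey: 0+0-0=0; pred: 44+0-8=36
Step 11: prey: 0+0-0=0; pred: 36+0-7=29
Step 12: prey: 0+0-0=0; pred: 29+0-5=24
Max prey = 56 at step 1

Answer: 56 1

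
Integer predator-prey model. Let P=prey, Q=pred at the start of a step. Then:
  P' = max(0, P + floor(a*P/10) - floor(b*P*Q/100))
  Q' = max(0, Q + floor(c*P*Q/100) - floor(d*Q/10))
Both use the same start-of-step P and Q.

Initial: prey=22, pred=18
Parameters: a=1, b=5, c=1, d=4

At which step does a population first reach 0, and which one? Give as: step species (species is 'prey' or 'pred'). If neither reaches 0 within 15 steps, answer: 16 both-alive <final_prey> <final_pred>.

Step 1: prey: 22+2-19=5; pred: 18+3-7=14
Step 2: prey: 5+0-3=2; pred: 14+0-5=9
Step 3: prey: 2+0-0=2; pred: 9+0-3=6
Step 4: prey: 2+0-0=2; pred: 6+0-2=4
Step 5: prey: 2+0-0=2; pred: 4+0-1=3
Step 6: prey: 2+0-0=2; pred: 3+0-1=2
Step 7: prey: 2+0-0=2; pred: 2+0-0=2
Steps 8-15: state stable at prey=2, pred=2 (no change)
No extinction within 15 steps

Answer: 16 both-alive 2 2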